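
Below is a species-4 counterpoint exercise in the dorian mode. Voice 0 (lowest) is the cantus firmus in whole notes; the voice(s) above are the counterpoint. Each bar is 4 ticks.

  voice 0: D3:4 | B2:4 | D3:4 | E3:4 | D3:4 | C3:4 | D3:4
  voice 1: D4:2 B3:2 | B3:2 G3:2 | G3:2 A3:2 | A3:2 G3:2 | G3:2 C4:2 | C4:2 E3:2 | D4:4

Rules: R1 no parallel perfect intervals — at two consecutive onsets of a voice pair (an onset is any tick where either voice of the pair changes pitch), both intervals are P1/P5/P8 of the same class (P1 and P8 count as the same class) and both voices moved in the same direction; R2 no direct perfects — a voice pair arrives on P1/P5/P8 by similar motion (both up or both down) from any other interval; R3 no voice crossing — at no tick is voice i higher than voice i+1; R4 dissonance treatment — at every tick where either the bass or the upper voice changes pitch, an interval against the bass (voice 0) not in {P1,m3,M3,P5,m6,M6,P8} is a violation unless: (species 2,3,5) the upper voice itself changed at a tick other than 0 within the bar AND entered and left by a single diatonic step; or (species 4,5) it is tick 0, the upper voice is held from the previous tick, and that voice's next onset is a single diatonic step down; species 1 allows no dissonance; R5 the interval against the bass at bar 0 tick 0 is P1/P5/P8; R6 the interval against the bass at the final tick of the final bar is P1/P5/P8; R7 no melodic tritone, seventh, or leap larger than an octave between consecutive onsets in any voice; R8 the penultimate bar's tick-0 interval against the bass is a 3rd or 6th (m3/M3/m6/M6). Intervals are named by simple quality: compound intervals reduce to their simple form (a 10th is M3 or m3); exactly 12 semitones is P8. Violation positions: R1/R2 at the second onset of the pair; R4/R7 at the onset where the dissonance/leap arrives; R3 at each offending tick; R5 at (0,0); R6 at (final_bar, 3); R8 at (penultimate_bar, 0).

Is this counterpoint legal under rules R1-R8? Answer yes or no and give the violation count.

bar 0: v0=D3 v1=D4 (P8)
bar 1: v0=B2 v1=B3 (P8)
bar 2: v0=D3 v1=G3 (P4)
bar 3: v0=E3 v1=A3 (P4)
bar 4: v0=D3 v1=G3 (P4)
bar 5: v0=C3 v1=C4 (P8)
bar 6: v0=D3 v1=D4 (P8)
  R4 @ bar2.0: D3/G3 P4 untreated
  R4 @ bar4.0: D3/G3 P4 untreated
  R4 @ bar4.2: D3/C4 m7 untreated
  R8 @ bar5.0: penult P8 not 3rd/6th
  R2 @ bar6.0: C3/E3 M3 -> D3/D4 P8 similar
  R7 @ bar6.0: E3->D4 leap 10st

No (6 violations)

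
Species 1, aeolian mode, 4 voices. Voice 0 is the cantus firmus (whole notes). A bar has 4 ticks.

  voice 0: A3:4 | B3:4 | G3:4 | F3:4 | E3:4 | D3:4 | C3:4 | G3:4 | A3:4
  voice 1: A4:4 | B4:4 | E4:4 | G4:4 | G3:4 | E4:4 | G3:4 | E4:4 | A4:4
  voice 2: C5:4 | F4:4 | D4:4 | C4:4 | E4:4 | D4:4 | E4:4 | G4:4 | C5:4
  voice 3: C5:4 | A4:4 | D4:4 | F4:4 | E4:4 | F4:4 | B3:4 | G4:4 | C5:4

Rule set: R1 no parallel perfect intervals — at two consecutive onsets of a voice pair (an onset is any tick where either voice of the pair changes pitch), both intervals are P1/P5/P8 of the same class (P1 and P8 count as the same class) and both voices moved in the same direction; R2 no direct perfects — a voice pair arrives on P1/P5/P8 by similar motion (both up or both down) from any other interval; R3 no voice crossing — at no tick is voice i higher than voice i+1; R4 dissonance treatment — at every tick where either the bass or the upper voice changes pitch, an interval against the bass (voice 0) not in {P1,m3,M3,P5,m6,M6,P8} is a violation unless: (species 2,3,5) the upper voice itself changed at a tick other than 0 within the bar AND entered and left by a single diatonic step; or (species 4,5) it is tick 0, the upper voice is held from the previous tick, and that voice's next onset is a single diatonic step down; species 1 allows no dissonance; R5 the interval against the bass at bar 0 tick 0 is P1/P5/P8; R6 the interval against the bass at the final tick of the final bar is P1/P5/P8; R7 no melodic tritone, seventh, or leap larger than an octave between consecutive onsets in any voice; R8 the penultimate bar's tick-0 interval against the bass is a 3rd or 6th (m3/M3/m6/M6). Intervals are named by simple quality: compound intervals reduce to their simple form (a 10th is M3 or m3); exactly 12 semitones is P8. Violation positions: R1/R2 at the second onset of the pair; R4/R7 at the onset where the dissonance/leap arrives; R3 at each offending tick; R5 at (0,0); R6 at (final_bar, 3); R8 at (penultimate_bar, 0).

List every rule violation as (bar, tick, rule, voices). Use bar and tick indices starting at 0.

bar 0: v0=A3 v1=A4 v2=C5 v3=C5 downbeat m3
bar 1: v0=B3 v1=B4 v2=F4 v3=A4 downbeat m7
bar 2: v0=G3 v1=E4 v2=D4 v3=D4 downbeat P5
bar 3: v0=F3 v1=G4 v2=C4 v3=F4 downbeat P8
bar 4: v0=E3 v1=G3 v2=E4 v3=E4 downbeat P8
bar 5: v0=D3 v1=E4 v2=D4 v3=F4 downbeat m3
bar 6: v0=C3 v1=G3 v2=E4 v3=B3 downbeat M7
bar 7: v0=G3 v1=E4 v2=G4 v3=G4 downbeat P8
bar 8: v0=A3 v1=A4 v2=C5 v3=C5 downbeat m3
  -> R5 @ bar 0 tick 0 v(0, 2): opens on m3
  -> R5 @ bar 0 tick 0 v(0, 3): opens on m3
  -> R1 @ bar 1 tick 0 v(0, 1): A3/A4 P8 -> B3/B4 P8 similar
  -> R3 @ bar 1 tick 0 v(1, 2): B4 above F4
  -> R4 @ bar 1 tick 0 v(0, 2): B3/F4 TT untreated
  -> R4 @ bar 1 tick 0 v(0, 3): B3/A4 m7 untreated
  -> R3 @ bar 1 tick 1 v(1, 2): B4 above F4
  -> R3 @ bar 1 tick 2 v(1, 2): B4 above F4
  -> R3 @ bar 1 tick 3 v(1, 2): B4 above F4
  -> R2 @ bar 2 tick 0 v(0, 2): B3/F4 TT -> G3/D4 P5 similar
  -> R2 @ bar 2 tick 0 v(0, 3): B3/A4 m7 -> G3/D4 P5 similar
  -> R2 @ bar 2 tick 0 v(2, 3): F4/A4 M3 -> D4/D4 P1 similar
  -> R3 @ bar 2 tick 0 v(1, 2): E4 above D4
  -> R3 @ bar 2 tick 1 v(1, 2): E4 above D4
  -> R3 @ bar 2 tick 2 v(1, 2): E4 above D4
  -> R3 @ bar 2 tick 3 v(1, 2): E4 above D4
  -> R1 @ bar 3 tick 0 v(0, 2): G3/D4 P5 -> F3/C4 P5 similar
  -> R3 @ bar 3 tick 0 v(1, 2): G4 above C4
  -> R4 @ bar 3 tick 0 v(0, 1): F3/G4 M2 untreated
  -> R3 @ bar 3 tick 1 v(1, 2): G4 above C4
  -> R3 @ bar 3 tick 2 v(1, 2): G4 above C4
  -> R3 @ bar 3 tick 3 v(1, 2): G4 above C4
  -> R1 @ bar 4 tick 0 v(0, 3): F3/F4 P8 -> E3/E4 P8 similar
  -> R1 @ bar 5 tick 0 v(0, 2): E3/E4 P8 -> D3/D4 P8 similar
  -> R3 @ bar 5 tick 0 v(1, 2): E4 above D4
  -> R4 @ bar 5 tick 0 v(0, 1): D3/E4 M2 untreated
  -> R3 @ bar 5 tick 1 v(1, 2): E4 above D4
  -> R3 @ bar 5 tick 2 v(1, 2): E4 above D4
  -> R3 @ bar 5 tick 3 v(1, 2): E4 above D4
  -> R2 @ bar 6 tick 0 v(0, 1): D3/E4 M2 -> C3/G3 P5 similar
  -> R3 @ bar 6 tick 0 v(2, 3): E4 above B3
  -> R4 @ bar 6 tick 0 v(0, 3): C3/B3 M7 untreated
  -> R7 @ bar 6 tick 0 v(3,): F4->B3 leap 6st
  -> R3 @ bar 6 tick 1 v(2, 3): E4 above B3
  -> R3 @ bar 6 tick 2 v(2, 3): E4 above B3
  -> R3 @ bar 6 tick 3 v(2, 3): E4 above B3
  -> R2 @ bar 7 tick 0 v(0, 2): C3/E4 M3 -> G3/G4 P8 similar
  -> R2 @ bar 7 tick 0 v(0, 3): C3/B3 M7 -> G3/G4 P8 similar
  -> R2 @ bar 7 tick 0 v(2, 3): E4/B3 P4 -> G4/G4 P1 similar
  -> R8 @ bar 7 tick 0 v(0, 2): penult P8 not 3rd/6th
  -> R8 @ bar 7 tick 0 v(0, 3): penult P8 not 3rd/6th
  -> R1 @ bar 8 tick 0 v(2, 3): G4/G4 P1 -> C5/C5 P1 similar
  -> R2 @ bar 8 tick 0 v(0, 1): G3/E4 M6 -> A3/A4 P8 similar
  -> R6 @ bar 8 tick 3 v(0, 2): closes on m3
  -> R6 @ bar 8 tick 3 v(0, 3): closes on m3

(0, 0, R5, (0, 2))
(0, 0, R5, (0, 3))
(1, 0, R1, (0, 1))
(1, 0, R3, (1, 2))
(1, 0, R4, (0, 2))
(1, 0, R4, (0, 3))
(1, 1, R3, (1, 2))
(1, 2, R3, (1, 2))
(1, 3, R3, (1, 2))
(2, 0, R2, (0, 2))
(2, 0, R2, (0, 3))
(2, 0, R2, (2, 3))
(2, 0, R3, (1, 2))
(2, 1, R3, (1, 2))
(2, 2, R3, (1, 2))
(2, 3, R3, (1, 2))
(3, 0, R1, (0, 2))
(3, 0, R3, (1, 2))
(3, 0, R4, (0, 1))
(3, 1, R3, (1, 2))
(3, 2, R3, (1, 2))
(3, 3, R3, (1, 2))
(4, 0, R1, (0, 3))
(5, 0, R1, (0, 2))
(5, 0, R3, (1, 2))
(5, 0, R4, (0, 1))
(5, 1, R3, (1, 2))
(5, 2, R3, (1, 2))
(5, 3, R3, (1, 2))
(6, 0, R2, (0, 1))
(6, 0, R3, (2, 3))
(6, 0, R4, (0, 3))
(6, 0, R7, (3,))
(6, 1, R3, (2, 3))
(6, 2, R3, (2, 3))
(6, 3, R3, (2, 3))
(7, 0, R2, (0, 2))
(7, 0, R2, (0, 3))
(7, 0, R2, (2, 3))
(7, 0, R8, (0, 2))
(7, 0, R8, (0, 3))
(8, 0, R1, (2, 3))
(8, 0, R2, (0, 1))
(8, 3, R6, (0, 2))
(8, 3, R6, (0, 3))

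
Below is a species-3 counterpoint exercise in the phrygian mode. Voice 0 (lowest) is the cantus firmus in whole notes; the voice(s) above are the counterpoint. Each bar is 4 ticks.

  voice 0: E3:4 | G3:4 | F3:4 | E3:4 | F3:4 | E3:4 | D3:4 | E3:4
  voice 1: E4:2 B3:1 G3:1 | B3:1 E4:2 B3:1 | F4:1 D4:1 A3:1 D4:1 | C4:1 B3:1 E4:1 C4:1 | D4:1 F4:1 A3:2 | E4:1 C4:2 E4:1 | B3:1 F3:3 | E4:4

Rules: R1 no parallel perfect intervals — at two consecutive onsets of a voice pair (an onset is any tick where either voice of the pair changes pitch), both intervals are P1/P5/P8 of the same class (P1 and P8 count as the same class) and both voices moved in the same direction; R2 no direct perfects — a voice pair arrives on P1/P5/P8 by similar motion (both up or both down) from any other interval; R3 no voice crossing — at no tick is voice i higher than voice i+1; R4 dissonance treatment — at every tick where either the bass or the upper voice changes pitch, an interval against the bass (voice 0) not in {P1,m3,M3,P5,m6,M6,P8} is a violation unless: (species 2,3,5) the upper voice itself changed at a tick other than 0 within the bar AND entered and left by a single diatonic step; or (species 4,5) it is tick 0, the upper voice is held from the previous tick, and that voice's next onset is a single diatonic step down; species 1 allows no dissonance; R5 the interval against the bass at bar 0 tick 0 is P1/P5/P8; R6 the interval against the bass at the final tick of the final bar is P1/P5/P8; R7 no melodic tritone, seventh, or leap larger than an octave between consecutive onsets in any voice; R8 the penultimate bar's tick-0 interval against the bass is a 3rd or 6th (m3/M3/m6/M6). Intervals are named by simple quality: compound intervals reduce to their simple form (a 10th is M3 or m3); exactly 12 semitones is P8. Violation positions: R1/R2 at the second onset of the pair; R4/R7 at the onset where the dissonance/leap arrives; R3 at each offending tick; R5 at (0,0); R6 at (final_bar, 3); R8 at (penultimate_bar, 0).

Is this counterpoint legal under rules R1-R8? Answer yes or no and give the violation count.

bar 0: v0=E3 v1=E4 (P8)
bar 1: v0=G3 v1=B3 (M3)
bar 2: v0=F3 v1=F4 (P8)
bar 3: v0=E3 v1=C4 (m6)
bar 4: v0=F3 v1=D4 (M6)
bar 5: v0=E3 v1=E4 (P8)
bar 6: v0=D3 v1=B3 (M6)
bar 7: v0=E3 v1=E4 (P8)
  R7 @ bar2.0: B3->F4 leap 6st
  R7 @ bar6.1: B3->F3 leap 6st
  R2 @ bar7.0: D3/F3 m3 -> E3/E4 P8 similar
  R7 @ bar7.0: F3->E4 leap 11st

No (4 violations)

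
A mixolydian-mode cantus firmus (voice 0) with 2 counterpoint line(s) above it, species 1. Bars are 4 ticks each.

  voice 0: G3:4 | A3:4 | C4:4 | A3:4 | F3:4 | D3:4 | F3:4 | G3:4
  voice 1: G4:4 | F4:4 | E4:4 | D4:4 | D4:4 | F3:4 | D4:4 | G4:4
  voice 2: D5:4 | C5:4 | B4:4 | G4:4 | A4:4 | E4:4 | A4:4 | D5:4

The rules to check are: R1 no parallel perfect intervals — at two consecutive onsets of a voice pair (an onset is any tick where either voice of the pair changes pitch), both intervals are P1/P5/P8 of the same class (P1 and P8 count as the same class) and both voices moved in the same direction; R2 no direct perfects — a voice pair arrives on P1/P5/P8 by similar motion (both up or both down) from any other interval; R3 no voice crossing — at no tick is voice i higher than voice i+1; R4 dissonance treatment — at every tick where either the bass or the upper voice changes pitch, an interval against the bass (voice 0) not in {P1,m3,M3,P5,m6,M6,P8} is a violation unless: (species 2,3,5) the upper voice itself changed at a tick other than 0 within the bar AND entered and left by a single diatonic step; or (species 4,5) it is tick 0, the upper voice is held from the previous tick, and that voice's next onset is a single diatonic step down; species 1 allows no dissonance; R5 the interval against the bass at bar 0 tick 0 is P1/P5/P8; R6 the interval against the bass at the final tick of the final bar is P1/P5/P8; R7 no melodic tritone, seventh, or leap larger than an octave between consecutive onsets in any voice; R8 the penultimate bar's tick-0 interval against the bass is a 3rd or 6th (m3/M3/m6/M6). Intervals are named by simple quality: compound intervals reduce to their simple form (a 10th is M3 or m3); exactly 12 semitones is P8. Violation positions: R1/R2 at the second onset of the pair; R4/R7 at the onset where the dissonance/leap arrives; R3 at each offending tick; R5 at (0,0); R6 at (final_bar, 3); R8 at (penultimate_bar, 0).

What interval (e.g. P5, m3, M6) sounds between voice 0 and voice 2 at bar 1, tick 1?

voice 0=A3 voice 2=C5 -> m3

m3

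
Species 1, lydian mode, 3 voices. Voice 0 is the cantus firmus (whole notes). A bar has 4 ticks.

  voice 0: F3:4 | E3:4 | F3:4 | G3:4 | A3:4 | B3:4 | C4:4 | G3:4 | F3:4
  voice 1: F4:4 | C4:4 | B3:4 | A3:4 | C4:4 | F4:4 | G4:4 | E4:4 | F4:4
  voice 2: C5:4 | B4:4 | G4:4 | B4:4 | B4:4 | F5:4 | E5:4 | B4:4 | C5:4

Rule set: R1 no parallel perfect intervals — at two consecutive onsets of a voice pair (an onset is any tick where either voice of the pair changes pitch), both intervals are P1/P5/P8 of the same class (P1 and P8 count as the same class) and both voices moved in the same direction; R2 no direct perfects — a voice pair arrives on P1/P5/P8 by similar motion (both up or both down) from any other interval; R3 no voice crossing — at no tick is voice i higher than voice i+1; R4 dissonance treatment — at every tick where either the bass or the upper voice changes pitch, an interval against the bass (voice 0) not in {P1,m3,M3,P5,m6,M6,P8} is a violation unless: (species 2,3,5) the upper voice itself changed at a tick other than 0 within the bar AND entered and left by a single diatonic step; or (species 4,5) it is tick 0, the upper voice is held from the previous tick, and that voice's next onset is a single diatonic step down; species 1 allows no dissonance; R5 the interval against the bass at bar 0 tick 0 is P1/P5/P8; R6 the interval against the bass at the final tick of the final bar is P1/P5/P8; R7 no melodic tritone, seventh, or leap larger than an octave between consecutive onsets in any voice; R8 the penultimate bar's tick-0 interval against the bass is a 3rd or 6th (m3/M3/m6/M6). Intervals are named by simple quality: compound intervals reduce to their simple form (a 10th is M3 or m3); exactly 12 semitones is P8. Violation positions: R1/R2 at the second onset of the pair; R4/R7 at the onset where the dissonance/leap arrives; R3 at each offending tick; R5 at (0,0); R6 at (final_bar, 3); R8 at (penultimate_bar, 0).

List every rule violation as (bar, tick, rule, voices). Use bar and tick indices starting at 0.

(1, 0, R1, (0, 2))
(2, 0, R4, (0, 1))
(2, 0, R4, (0, 2))
(3, 0, R4, (0, 1))
(4, 0, R4, (0, 2))
(5, 0, R2, (1, 2))
(5, 0, R4, (0, 1))
(5, 0, R4, (0, 2))
(5, 0, R7, (2,))
(6, 0, R2, (0, 1))
(7, 0, R2, (1, 2))
(8, 0, R1, (1, 2))

bar 0: v0=F3 v1=F4 v2=C5 downbeat P5
bar 1: v0=E3 v1=C4 v2=B4 downbeat P5
bar 2: v0=F3 v1=B3 v2=G4 downbeat M2
bar 3: v0=G3 v1=A3 v2=B4 downbeat M3
bar 4: v0=A3 v1=C4 v2=B4 downbeat M2
bar 5: v0=B3 v1=F4 v2=F5 downbeat TT
bar 6: v0=C4 v1=G4 v2=E5 downbeat M3
bar 7: v0=G3 v1=E4 v2=B4 downbeat M3
bar 8: v0=F3 v1=F4 v2=C5 downbeat P5
  -> R1 @ bar 1 tick 0 v(0, 2): F3/C5 P5 -> E3/B4 P5 similar
  -> R4 @ bar 2 tick 0 v(0, 1): F3/B3 TT untreated
  -> R4 @ bar 2 tick 0 v(0, 2): F3/G4 M2 untreated
  -> R4 @ bar 3 tick 0 v(0, 1): G3/A3 M2 untreated
  -> R4 @ bar 4 tick 0 v(0, 2): A3/B4 M2 untreated
  -> R2 @ bar 5 tick 0 v(1, 2): C4/B4 M7 -> F4/F5 P8 similar
  -> R4 @ bar 5 tick 0 v(0, 1): B3/F4 TT untreated
  -> R4 @ bar 5 tick 0 v(0, 2): B3/F5 TT untreated
  -> R7 @ bar 5 tick 0 v(2,): B4->F5 leap 6st
  -> R2 @ bar 6 tick 0 v(0, 1): B3/F4 TT -> C4/G4 P5 similar
  -> R2 @ bar 7 tick 0 v(1, 2): G4/E5 M6 -> E4/B4 P5 similar
  -> R1 @ bar 8 tick 0 v(1, 2): E4/B4 P5 -> F4/C5 P5 similar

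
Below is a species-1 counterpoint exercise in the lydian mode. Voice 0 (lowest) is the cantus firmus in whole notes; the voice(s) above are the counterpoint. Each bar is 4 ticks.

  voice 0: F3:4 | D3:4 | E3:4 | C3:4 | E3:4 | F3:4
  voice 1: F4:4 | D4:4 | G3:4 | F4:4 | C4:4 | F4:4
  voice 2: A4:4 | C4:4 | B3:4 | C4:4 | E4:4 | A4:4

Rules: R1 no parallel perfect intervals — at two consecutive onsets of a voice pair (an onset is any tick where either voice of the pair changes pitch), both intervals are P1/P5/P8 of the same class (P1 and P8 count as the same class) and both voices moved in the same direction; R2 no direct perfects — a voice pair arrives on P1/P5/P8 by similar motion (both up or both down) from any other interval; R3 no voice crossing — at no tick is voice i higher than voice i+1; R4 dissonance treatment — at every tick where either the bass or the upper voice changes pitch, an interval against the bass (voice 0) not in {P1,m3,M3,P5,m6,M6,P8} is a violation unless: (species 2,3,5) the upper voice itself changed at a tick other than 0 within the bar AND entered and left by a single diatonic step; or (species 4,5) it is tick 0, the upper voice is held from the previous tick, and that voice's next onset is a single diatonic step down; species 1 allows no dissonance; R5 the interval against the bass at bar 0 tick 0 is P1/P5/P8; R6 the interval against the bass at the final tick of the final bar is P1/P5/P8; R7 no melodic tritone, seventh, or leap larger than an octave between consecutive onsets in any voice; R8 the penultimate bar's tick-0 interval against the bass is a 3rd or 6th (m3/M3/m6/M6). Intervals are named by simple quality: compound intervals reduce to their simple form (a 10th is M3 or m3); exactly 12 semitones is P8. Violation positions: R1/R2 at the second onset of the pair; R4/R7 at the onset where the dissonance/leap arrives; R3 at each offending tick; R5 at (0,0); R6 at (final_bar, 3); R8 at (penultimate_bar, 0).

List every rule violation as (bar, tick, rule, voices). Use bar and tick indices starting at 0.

bar 0: v0=F3 v1=F4 v2=A4 downbeat M3
bar 1: v0=D3 v1=D4 v2=C4 downbeat m7
bar 2: v0=E3 v1=G3 v2=B3 downbeat P5
bar 3: v0=C3 v1=F4 v2=C4 downbeat P8
bar 4: v0=E3 v1=C4 v2=E4 downbeat P8
bar 5: v0=F3 v1=F4 v2=A4 downbeat M3
  -> R5 @ bar 0 tick 0 v(0, 2): opens on M3
  -> R1 @ bar 1 tick 0 v(0, 1): F3/F4 P8 -> D3/D4 P8 similar
  -> R3 @ bar 1 tick 0 v(1, 2): D4 above C4
  -> R4 @ bar 1 tick 0 v(0, 2): D3/C4 m7 untreated
  -> R3 @ bar 1 tick 1 v(1, 2): D4 above C4
  -> R3 @ bar 1 tick 2 v(1, 2): D4 above C4
  -> R3 @ bar 1 tick 3 v(1, 2): D4 above C4
  -> R3 @ bar 3 tick 0 v(1, 2): F4 above C4
  -> R4 @ bar 3 tick 0 v(0, 1): C3/F4 P4 untreated
  -> R7 @ bar 3 tick 0 v(1,): G3->F4 leap 10st
  -> R3 @ bar 3 tick 1 v(1, 2): F4 above C4
  -> R3 @ bar 3 tick 2 v(1, 2): F4 above C4
  -> R3 @ bar 3 tick 3 v(1, 2): F4 above C4
  -> R1 @ bar 4 tick 0 v(0, 2): C3/C4 P8 -> E3/E4 P8 similar
  -> R8 @ bar 4 tick 0 v(0, 2): penult P8 not 3rd/6th
  -> R2 @ bar 5 tick 0 v(0, 1): E3/C4 m6 -> F3/F4 P8 similar
  -> R6 @ bar 5 tick 3 v(0, 2): closes on M3

(0, 0, R5, (0, 2))
(1, 0, R1, (0, 1))
(1, 0, R3, (1, 2))
(1, 0, R4, (0, 2))
(1, 1, R3, (1, 2))
(1, 2, R3, (1, 2))
(1, 3, R3, (1, 2))
(3, 0, R3, (1, 2))
(3, 0, R4, (0, 1))
(3, 0, R7, (1,))
(3, 1, R3, (1, 2))
(3, 2, R3, (1, 2))
(3, 3, R3, (1, 2))
(4, 0, R1, (0, 2))
(4, 0, R8, (0, 2))
(5, 0, R2, (0, 1))
(5, 3, R6, (0, 2))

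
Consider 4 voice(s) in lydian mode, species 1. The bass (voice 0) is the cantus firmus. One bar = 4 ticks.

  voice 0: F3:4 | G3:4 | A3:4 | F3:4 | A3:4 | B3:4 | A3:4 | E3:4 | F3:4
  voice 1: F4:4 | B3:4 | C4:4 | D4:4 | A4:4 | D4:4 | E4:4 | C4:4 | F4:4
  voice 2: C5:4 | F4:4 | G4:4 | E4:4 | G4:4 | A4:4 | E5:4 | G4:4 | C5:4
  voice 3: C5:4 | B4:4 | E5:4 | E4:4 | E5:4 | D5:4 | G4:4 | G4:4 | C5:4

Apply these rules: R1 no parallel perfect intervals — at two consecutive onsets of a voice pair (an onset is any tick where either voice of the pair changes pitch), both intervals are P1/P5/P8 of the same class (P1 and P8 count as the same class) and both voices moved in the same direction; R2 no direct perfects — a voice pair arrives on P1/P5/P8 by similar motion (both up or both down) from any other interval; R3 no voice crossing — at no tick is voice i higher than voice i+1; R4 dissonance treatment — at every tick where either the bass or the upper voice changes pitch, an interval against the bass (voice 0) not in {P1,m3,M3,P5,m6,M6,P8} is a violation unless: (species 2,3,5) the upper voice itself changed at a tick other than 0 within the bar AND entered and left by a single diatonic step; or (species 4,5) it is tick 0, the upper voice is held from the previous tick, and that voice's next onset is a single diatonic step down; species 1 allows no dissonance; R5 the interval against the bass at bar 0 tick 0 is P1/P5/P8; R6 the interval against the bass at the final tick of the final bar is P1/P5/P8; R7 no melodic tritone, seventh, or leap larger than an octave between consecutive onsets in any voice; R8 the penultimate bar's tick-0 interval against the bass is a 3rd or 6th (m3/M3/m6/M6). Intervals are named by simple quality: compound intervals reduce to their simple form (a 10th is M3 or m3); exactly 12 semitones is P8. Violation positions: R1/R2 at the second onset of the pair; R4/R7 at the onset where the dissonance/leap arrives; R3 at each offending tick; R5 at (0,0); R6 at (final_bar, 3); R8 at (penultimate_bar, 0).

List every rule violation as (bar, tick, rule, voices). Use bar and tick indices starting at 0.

bar 0: v0=F3 v1=F4 v2=C5 v3=C5 downbeat P5
bar 1: v0=G3 v1=B3 v2=F4 v3=B4 downbeat M3
bar 2: v0=A3 v1=C4 v2=G4 v3=E5 downbeat P5
bar 3: v0=F3 v1=D4 v2=E4 v3=E4 downbeat M7
bar 4: v0=A3 v1=A4 v2=G4 v3=E5 downbeat P5
bar 5: v0=B3 v1=D4 v2=A4 v3=D5 downbeat m3
bar 6: v0=A3 v1=E4 v2=E5 v3=G4 downbeat m7
bar 7: v0=E3 v1=C4 v2=G4 v3=G4 downbeat m3
bar 8: v0=F3 v1=F4 v2=C5 v3=C5 downbeat P5
  -> R2 @ bar 1 tick 0 v(1, 3): F4/C5 P5 -> B3/B4 P8 similar
  -> R4 @ bar 1 tick 0 v(0, 2): G3/F4 m7 untreated
  -> R7 @ bar 1 tick 0 v(1,): F4->B3 leap 6st
  -> R2 @ bar 2 tick 0 v(0, 3): G3/B4 M3 -> A3/E5 P5 similar
  -> R2 @ bar 2 tick 0 v(1, 2): B3/F4 TT -> C4/G4 P5 similar
  -> R4 @ bar 2 tick 0 v(0, 2): A3/G4 m7 untreated
  -> R2 @ bar 3 tick 0 v(2, 3): G4/E5 M6 -> E4/E4 P1 similar
  -> R4 @ bar 3 tick 0 v(0, 2): F3/E4 M7 untreated
  -> R4 @ bar 3 tick 0 v(0, 3): F3/E4 M7 untreated
  -> R2 @ bar 4 tick 0 v(0, 1): F3/D4 M6 -> A3/A4 P8 similar
  -> R2 @ bar 4 tick 0 v(0, 3): F3/E4 M7 -> A3/E5 P5 similar
  -> R2 @ bar 4 tick 0 v(1, 3): D4/E4 M2 -> A4/E5 P5 similar
  -> R3 @ bar 4 tick 0 v(1, 2): A4 above G4
  -> R4 @ bar 4 tick 0 v(0, 2): A3/G4 m7 untreated
  -> R3 @ bar 4 tick 1 v(1, 2): A4 above G4
  -> R3 @ bar 4 tick 2 v(1, 2): A4 above G4
  -> R3 @ bar 4 tick 3 v(1, 2): A4 above G4
  -> R2 @ bar 5 tick 0 v(1, 3): A4/E5 P5 -> D4/D5 P8 similar
  -> R4 @ bar 5 tick 0 v(0, 2): B3/A4 m7 untreated
  -> R2 @ bar 6 tick 0 v(1, 2): D4/A4 P5 -> E4/E5 P8 similar
  -> R3 @ bar 6 tick 0 v(2, 3): E5 above G4
  -> R4 @ bar 6 tick 0 v(0, 3): A3/G4 m7 untreated
  -> R3 @ bar 6 tick 1 v(2, 3): E5 above G4
  -> R3 @ bar 6 tick 2 v(2, 3): E5 above G4
  -> R3 @ bar 6 tick 3 v(2, 3): E5 above G4
  -> R2 @ bar 7 tick 0 v(1, 2): E4/E5 P8 -> C4/G4 P5 similar
  -> R1 @ bar 8 tick 0 v(1, 2): C4/G4 P5 -> F4/C5 P5 similar
  -> R1 @ bar 8 tick 0 v(1, 3): C4/G4 P5 -> F4/C5 P5 similar
  -> R1 @ bar 8 tick 0 v(2, 3): G4/G4 P1 -> C5/C5 P1 similar
  -> R2 @ bar 8 tick 0 v(0, 1): E3/C4 m6 -> F3/F4 P8 similar
  -> R2 @ bar 8 tick 0 v(0, 2): E3/G4 m3 -> F3/C5 P5 similar
  -> R2 @ bar 8 tick 0 v(0, 3): E3/G4 m3 -> F3/C5 P5 similar

(1, 0, R2, (1, 3))
(1, 0, R4, (0, 2))
(1, 0, R7, (1,))
(2, 0, R2, (0, 3))
(2, 0, R2, (1, 2))
(2, 0, R4, (0, 2))
(3, 0, R2, (2, 3))
(3, 0, R4, (0, 2))
(3, 0, R4, (0, 3))
(4, 0, R2, (0, 1))
(4, 0, R2, (0, 3))
(4, 0, R2, (1, 3))
(4, 0, R3, (1, 2))
(4, 0, R4, (0, 2))
(4, 1, R3, (1, 2))
(4, 2, R3, (1, 2))
(4, 3, R3, (1, 2))
(5, 0, R2, (1, 3))
(5, 0, R4, (0, 2))
(6, 0, R2, (1, 2))
(6, 0, R3, (2, 3))
(6, 0, R4, (0, 3))
(6, 1, R3, (2, 3))
(6, 2, R3, (2, 3))
(6, 3, R3, (2, 3))
(7, 0, R2, (1, 2))
(8, 0, R1, (1, 2))
(8, 0, R1, (1, 3))
(8, 0, R1, (2, 3))
(8, 0, R2, (0, 1))
(8, 0, R2, (0, 2))
(8, 0, R2, (0, 3))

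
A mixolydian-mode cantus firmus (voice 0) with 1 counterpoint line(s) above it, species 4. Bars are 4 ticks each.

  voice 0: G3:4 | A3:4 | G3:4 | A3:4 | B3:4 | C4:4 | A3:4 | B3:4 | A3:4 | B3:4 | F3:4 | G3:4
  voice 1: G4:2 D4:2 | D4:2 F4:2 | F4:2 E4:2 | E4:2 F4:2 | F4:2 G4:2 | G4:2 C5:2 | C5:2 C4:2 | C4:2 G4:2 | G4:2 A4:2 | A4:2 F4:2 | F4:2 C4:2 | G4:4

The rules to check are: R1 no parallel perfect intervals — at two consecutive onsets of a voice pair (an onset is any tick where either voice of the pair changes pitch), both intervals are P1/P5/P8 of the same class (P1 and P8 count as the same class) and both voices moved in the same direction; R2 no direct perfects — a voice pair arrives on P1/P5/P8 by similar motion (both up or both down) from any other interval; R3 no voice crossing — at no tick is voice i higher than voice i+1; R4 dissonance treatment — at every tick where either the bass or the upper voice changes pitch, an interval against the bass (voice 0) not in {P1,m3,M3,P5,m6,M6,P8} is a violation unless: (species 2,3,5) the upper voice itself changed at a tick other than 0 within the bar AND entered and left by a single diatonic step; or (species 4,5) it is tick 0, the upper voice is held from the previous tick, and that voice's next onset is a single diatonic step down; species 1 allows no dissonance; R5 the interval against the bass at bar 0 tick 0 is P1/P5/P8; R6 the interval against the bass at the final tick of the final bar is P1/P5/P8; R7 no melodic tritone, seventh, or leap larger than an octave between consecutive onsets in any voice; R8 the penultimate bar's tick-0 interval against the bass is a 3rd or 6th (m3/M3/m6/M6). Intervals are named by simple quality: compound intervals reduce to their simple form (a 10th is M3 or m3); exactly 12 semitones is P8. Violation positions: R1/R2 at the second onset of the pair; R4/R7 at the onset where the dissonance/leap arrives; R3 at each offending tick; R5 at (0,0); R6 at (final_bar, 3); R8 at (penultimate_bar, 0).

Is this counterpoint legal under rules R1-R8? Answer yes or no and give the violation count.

No (9 violations)

bar 0: v0=G3 v1=G4 (P8)
bar 1: v0=A3 v1=D4 (P4)
bar 2: v0=G3 v1=F4 (m7)
bar 3: v0=A3 v1=E4 (P5)
bar 4: v0=B3 v1=F4 (TT)
bar 5: v0=C4 v1=G4 (P5)
bar 6: v0=A3 v1=C5 (m3)
bar 7: v0=B3 v1=C4 (m2)
bar 8: v0=A3 v1=G4 (m7)
bar 9: v0=B3 v1=A4 (m7)
bar 10: v0=F3 v1=F4 (P8)
bar 11: v0=G3 v1=G4 (P8)
  R4 @ bar1.0: A3/D4 P4 untreated
  R4 @ bar4.0: B3/F4 TT untreated
  R4 @ bar7.0: B3/C4 m2 untreated
  R4 @ bar8.0: A3/G4 m7 untreated
  R4 @ bar9.0: B3/A4 m7 untreated
  R4 @ bar9.2: B3/F4 TT untreated
  R7 @ bar10.0: B3->F3 leap 6st
  R8 @ bar10.0: penult P8 not 3rd/6th
  R2 @ bar11.0: F3/C4 P5 -> G3/G4 P8 similar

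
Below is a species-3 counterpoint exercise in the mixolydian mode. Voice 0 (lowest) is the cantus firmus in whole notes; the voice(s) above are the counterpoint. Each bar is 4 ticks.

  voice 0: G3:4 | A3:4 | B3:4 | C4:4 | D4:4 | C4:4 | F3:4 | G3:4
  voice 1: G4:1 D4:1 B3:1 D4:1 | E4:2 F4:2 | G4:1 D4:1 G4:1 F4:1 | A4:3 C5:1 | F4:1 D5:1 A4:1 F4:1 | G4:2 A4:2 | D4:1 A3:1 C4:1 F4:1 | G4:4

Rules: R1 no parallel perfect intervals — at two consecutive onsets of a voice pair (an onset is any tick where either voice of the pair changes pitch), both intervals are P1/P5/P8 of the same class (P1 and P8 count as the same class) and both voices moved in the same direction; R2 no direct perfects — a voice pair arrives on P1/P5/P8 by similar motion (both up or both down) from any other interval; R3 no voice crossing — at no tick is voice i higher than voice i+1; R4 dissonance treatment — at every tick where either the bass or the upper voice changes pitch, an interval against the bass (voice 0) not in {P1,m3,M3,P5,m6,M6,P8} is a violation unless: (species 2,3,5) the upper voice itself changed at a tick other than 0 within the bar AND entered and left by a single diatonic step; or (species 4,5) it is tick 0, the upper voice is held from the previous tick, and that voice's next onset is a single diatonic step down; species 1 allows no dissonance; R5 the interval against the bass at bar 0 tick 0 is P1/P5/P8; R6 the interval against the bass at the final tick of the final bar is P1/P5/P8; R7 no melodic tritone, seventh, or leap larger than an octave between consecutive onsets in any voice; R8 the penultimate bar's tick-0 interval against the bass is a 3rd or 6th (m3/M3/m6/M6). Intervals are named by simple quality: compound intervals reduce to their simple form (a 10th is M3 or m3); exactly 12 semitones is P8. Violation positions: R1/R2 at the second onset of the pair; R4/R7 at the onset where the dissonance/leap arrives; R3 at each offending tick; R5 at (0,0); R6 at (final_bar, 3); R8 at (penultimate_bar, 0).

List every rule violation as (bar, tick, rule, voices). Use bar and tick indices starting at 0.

(1, 0, R1, (0, 1))
(2, 3, R4, (0, 1))
(7, 0, R1, (0, 1))

bar 0: v0=G3 v1=G4 downbeat P8
bar 1: v0=A3 v1=E4 downbeat P5
bar 2: v0=B3 v1=G4 downbeat m6
bar 3: v0=C4 v1=A4 downbeat M6
bar 4: v0=D4 v1=F4 downbeat m3
bar 5: v0=C4 v1=G4 downbeat P5
bar 6: v0=F3 v1=D4 downbeat M6
bar 7: v0=G3 v1=G4 downbeat P8
  -> R1 @ bar 1 tick 0 v(0, 1): G3/D4 P5 -> A3/E4 P5 similar
  -> R4 @ bar 2 tick 3 v(0, 1): B3/F4 TT untreated
  -> R1 @ bar 7 tick 0 v(0, 1): F3/F4 P8 -> G3/G4 P8 similar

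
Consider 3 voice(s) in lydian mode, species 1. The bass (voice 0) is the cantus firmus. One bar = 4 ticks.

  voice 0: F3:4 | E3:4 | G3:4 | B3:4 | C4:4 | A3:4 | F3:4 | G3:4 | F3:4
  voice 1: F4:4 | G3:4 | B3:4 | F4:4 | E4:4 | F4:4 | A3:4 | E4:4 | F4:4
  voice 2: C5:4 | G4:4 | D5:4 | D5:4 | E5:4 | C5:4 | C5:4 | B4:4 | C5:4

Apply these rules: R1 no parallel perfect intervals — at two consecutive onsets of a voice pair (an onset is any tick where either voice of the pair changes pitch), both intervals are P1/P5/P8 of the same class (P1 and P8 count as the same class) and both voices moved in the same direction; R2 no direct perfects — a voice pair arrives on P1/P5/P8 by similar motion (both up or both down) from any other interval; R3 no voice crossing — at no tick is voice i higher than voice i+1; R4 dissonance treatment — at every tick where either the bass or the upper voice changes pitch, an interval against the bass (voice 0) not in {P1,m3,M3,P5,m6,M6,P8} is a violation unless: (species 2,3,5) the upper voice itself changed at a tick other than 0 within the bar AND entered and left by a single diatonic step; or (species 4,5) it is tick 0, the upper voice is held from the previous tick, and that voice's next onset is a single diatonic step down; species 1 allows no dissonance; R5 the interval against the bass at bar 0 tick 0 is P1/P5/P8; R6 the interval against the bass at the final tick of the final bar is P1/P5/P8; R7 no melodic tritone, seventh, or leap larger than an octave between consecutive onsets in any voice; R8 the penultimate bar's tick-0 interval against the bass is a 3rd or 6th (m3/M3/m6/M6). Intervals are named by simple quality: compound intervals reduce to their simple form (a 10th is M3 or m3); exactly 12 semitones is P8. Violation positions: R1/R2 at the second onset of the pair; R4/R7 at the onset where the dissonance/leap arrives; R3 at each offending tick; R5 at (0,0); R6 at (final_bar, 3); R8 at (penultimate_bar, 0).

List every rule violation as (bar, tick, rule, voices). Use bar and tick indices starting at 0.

(1, 0, R2, (1, 2))
(1, 0, R7, (1,))
(2, 0, R2, (0, 2))
(3, 0, R4, (0, 1))
(3, 0, R7, (1,))
(8, 0, R1, (1, 2))

bar 0: v0=F3 v1=F4 v2=C5 downbeat P5
bar 1: v0=E3 v1=G3 v2=G4 downbeat m3
bar 2: v0=G3 v1=B3 v2=D5 downbeat P5
bar 3: v0=B3 v1=F4 v2=D5 downbeat m3
bar 4: v0=C4 v1=E4 v2=E5 downbeat M3
bar 5: v0=A3 v1=F4 v2=C5 downbeat m3
bar 6: v0=F3 v1=A3 v2=C5 downbeat P5
bar 7: v0=G3 v1=E4 v2=B4 downbeat M3
bar 8: v0=F3 v1=F4 v2=C5 downbeat P5
  -> R2 @ bar 1 tick 0 v(1, 2): F4/C5 P5 -> G3/G4 P8 similar
  -> R7 @ bar 1 tick 0 v(1,): F4->G3 leap 10st
  -> R2 @ bar 2 tick 0 v(0, 2): E3/G4 m3 -> G3/D5 P5 similar
  -> R4 @ bar 3 tick 0 v(0, 1): B3/F4 TT untreated
  -> R7 @ bar 3 tick 0 v(1,): B3->F4 leap 6st
  -> R1 @ bar 8 tick 0 v(1, 2): E4/B4 P5 -> F4/C5 P5 similar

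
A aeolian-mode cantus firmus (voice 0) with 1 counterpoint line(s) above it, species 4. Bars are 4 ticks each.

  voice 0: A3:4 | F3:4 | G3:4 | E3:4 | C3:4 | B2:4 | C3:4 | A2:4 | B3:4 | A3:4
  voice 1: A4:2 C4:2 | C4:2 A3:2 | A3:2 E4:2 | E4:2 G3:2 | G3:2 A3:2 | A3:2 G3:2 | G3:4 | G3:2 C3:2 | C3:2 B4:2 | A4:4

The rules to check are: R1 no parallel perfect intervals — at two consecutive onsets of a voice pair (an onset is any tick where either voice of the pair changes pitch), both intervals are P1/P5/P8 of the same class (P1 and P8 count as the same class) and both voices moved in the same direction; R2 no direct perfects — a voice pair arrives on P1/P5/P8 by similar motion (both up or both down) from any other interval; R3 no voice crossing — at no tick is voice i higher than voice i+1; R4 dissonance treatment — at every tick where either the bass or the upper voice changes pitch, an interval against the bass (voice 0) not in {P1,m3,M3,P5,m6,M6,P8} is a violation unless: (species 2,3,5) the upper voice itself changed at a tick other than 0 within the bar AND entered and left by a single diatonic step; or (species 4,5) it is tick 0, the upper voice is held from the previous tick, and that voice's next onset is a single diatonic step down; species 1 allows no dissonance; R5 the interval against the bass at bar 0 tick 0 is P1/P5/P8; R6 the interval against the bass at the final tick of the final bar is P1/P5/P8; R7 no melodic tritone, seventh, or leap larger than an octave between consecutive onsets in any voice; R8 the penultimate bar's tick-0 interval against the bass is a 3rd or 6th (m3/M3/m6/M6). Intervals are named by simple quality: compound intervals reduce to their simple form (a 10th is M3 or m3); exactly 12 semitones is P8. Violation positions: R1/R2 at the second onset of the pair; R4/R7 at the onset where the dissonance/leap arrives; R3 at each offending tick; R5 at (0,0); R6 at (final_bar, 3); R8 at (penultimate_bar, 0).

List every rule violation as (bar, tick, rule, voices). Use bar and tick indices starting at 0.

(2, 0, R4, (0, 1))
(7, 0, R4, (0, 1))
(8, 0, R3, (0, 1))
(8, 0, R4, (0, 1))
(8, 0, R7, (0,))
(8, 0, R8, (0, 1))
(8, 1, R3, (0, 1))
(8, 2, R7, (1,))
(9, 0, R1, (0, 1))

bar 0: v0=A3 v1=A4 downbeat P8
bar 1: v0=F3 v1=C4 downbeat P5
bar 2: v0=G3 v1=A3 downbeat M2
bar 3: v0=E3 v1=E4 downbeat P8
bar 4: v0=C3 v1=G3 downbeat P5
bar 5: v0=B2 v1=A3 downbeat m7
bar 6: v0=C3 v1=G3 downbeat P5
bar 7: v0=A2 v1=G3 downbeat m7
bar 8: v0=B3 v1=C3 downbeat M7
bar 9: v0=A3 v1=A4 downbeat P8
  -> R4 @ bar 2 tick 0 v(0, 1): G3/A3 M2 untreated
  -> R4 @ bar 7 tick 0 v(0, 1): A2/G3 m7 untreated
  -> R3 @ bar 8 tick 0 v(0, 1): B3 above C3
  -> R4 @ bar 8 tick 0 v(0, 1): B3/C3 M7 untreated
  -> R7 @ bar 8 tick 0 v(0,): A2->B3 leap 14st
  -> R8 @ bar 8 tick 0 v(0, 1): penult M7 not 3rd/6th
  -> R3 @ bar 8 tick 1 v(0, 1): B3 above C3
  -> R7 @ bar 8 tick 2 v(1,): C3->B4 leap 23st
  -> R1 @ bar 9 tick 0 v(0, 1): B3/B4 P8 -> A3/A4 P8 similar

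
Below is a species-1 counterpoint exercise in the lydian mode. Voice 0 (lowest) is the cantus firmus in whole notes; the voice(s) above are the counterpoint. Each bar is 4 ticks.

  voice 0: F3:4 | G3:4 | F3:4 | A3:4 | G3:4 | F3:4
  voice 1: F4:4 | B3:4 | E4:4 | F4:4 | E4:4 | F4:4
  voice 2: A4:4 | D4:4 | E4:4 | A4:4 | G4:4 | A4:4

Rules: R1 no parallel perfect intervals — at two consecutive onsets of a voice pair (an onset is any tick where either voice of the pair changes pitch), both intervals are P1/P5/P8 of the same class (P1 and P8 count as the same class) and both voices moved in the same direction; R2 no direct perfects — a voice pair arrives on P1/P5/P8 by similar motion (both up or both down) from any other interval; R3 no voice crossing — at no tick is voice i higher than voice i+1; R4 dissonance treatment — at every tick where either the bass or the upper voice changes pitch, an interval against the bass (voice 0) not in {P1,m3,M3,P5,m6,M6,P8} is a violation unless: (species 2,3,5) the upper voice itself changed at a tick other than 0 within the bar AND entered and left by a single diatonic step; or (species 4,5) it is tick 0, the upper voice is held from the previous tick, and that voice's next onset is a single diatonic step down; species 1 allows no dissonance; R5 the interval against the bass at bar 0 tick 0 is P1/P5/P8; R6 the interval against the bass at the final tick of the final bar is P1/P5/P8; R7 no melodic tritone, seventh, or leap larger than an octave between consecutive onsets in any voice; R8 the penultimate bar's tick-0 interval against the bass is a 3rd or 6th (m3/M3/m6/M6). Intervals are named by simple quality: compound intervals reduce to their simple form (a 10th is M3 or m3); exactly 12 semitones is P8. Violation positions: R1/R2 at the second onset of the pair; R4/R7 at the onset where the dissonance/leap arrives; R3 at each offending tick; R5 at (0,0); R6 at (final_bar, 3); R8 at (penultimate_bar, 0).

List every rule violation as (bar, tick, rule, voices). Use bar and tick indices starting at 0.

(0, 0, R5, (0, 2))
(1, 0, R7, (1,))
(2, 0, R2, (1, 2))
(2, 0, R4, (0, 1))
(2, 0, R4, (0, 2))
(3, 0, R2, (0, 2))
(4, 0, R1, (0, 2))
(4, 0, R8, (0, 2))
(5, 3, R6, (0, 2))

bar 0: v0=F3 v1=F4 v2=A4 downbeat M3
bar 1: v0=G3 v1=B3 v2=D4 downbeat P5
bar 2: v0=F3 v1=E4 v2=E4 downbeat M7
bar 3: v0=A3 v1=F4 v2=A4 downbeat P8
bar 4: v0=G3 v1=E4 v2=G4 downbeat P8
bar 5: v0=F3 v1=F4 v2=A4 downbeat M3
  -> R5 @ bar 0 tick 0 v(0, 2): opens on M3
  -> R7 @ bar 1 tick 0 v(1,): F4->B3 leap 6st
  -> R2 @ bar 2 tick 0 v(1, 2): B3/D4 m3 -> E4/E4 P1 similar
  -> R4 @ bar 2 tick 0 v(0, 1): F3/E4 M7 untreated
  -> R4 @ bar 2 tick 0 v(0, 2): F3/E4 M7 untreated
  -> R2 @ bar 3 tick 0 v(0, 2): F3/E4 M7 -> A3/A4 P8 similar
  -> R1 @ bar 4 tick 0 v(0, 2): A3/A4 P8 -> G3/G4 P8 similar
  -> R8 @ bar 4 tick 0 v(0, 2): penult P8 not 3rd/6th
  -> R6 @ bar 5 tick 3 v(0, 2): closes on M3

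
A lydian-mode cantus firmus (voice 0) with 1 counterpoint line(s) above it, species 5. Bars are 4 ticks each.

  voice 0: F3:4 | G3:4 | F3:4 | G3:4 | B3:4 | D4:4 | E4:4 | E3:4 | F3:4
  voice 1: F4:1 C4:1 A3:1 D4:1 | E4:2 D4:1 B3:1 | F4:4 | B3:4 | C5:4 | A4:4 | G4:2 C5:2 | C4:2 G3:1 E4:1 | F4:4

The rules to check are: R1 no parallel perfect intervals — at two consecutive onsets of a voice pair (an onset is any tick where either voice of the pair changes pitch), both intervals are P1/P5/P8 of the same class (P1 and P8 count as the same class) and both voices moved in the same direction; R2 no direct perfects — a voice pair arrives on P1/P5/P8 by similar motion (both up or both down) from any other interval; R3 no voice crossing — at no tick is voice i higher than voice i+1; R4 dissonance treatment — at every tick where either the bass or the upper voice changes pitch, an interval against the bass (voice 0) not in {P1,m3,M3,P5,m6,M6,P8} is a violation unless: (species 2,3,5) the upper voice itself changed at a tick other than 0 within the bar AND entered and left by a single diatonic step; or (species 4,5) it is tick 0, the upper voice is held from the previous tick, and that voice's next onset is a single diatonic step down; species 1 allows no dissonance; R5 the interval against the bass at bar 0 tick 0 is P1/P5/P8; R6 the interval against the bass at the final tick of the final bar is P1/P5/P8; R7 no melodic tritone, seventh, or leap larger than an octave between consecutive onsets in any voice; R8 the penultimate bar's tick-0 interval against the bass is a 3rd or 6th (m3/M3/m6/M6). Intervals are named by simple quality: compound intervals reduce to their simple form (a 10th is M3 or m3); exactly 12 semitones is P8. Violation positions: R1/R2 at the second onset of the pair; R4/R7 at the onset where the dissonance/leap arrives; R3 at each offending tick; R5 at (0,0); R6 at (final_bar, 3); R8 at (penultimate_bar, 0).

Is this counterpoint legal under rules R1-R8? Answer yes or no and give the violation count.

bar 0: v0=F3 v1=F4 (P8)
bar 1: v0=G3 v1=E4 (M6)
bar 2: v0=F3 v1=F4 (P8)
bar 3: v0=G3 v1=B3 (M3)
bar 4: v0=B3 v1=C5 (m2)
bar 5: v0=D4 v1=A4 (P5)
bar 6: v0=E4 v1=G4 (m3)
bar 7: v0=E3 v1=C4 (m6)
bar 8: v0=F3 v1=F4 (P8)
  R7 @ bar2.0: B3->F4 leap 6st
  R7 @ bar3.0: F4->B3 leap 6st
  R4 @ bar4.0: B3/C5 m2 untreated
  R7 @ bar4.0: B3->C5 leap 13st
  R1 @ bar8.0: E3/E4 P8 -> F3/F4 P8 similar

No (5 violations)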